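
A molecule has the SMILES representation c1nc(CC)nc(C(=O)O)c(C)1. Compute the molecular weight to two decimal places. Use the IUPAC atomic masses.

166.18 g/mol

Atom tally by fragment:
  pyrimidine ring core → C:4 H:4 N:2
  (− 3 ring H displaced by substituents)
  + C2H5 → C:2 H:5
  + COOH → C:1 H:1 O:2
  + CH3 → C:1 H:3
Element totals:
  C: 8
  H: 10
  N: 2
  O: 2
Molecular formula: C8H10N2O2.
  M = 8(12.011) + 10(1.008) + 2(14.007) + 2(15.999)
    = 96.088 + 10.080 + 28.014 + 31.998 = 166.180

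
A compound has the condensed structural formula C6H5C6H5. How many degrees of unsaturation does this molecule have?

Atom tally by fragment:
  benzene ring core → C:6 H:6
  (− 1 ring H displaced by substituents)
  + C6H5 → C:6 H:5
Element totals:
  C: 12
  H: 10
Molecular formula: C12H10.
DoU = (2C + 2 + N − H − X) / 2 = (2·12 + 2 + 0 − 10 − 0) / 2 = 8.

8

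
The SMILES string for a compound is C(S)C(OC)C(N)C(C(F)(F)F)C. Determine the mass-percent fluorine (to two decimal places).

Atom tally by fragment:
  HSCH2 → C:1 H:3 S:1
  CH(OCH3) → C:2 H:4 O:1
  CH(NH2) → C:1 H:3 N:1
  CH(CF3) → C:2 H:1 F:3
  CH3 → C:1 H:3
Element totals:
  C: 7
  H: 14
  F: 3
  N: 1
  O: 1
  S: 1
Molecular formula: C7H14F3NOS.
Molar mass = 217.249 g/mol.
Mass from F: 3 × 18.998 = 56.994 g/mol.
%F = 56.994 / 217.249 × 100 = 26.23%.

26.23%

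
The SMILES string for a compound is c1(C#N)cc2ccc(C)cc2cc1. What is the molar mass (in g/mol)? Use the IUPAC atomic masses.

167.21 g/mol

Atom tally by fragment:
  naphthalene ring system core → C:10 H:8
  (− 2 ring H displaced by substituents)
  + CN → C:1 N:1
  + CH3 → C:1 H:3
Element totals:
  C: 12
  H: 9
  N: 1
Molecular formula: C12H9N.
  M = 12(12.011) + 9(1.008) + 14.007
    = 144.132 + 9.072 + 14.007 = 167.211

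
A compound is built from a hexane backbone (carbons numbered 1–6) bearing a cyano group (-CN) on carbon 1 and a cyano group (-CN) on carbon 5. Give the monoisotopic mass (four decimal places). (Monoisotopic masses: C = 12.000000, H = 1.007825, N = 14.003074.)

136.1000

Atom tally by fragment:
  NCCH2 → C:2 H:2 N:1
  CH2 → C:1 H:2
  CH2 → C:1 H:2
  CH2 → C:1 H:2
  CH(CN) → C:2 H:1 N:1
  CH3 → C:1 H:3
Element totals:
  C: 8
  H: 12
  N: 2
Molecular formula: C8H12N2.
  M = 8(12.0) + 12(1.007825) + 2(14.003074)
    = 96.000000 + 12.093900 + 28.006148 = 136.100048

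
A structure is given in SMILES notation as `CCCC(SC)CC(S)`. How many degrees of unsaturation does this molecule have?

Atom tally by fragment:
  CH3 → C:1 H:3
  CH2 → C:1 H:2
  CH2 → C:1 H:2
  CH(SCH3) → C:2 H:4 S:1
  CH2 → C:1 H:2
  CH2SH → C:1 H:3 S:1
Element totals:
  C: 7
  H: 16
  S: 2
Molecular formula: C7H16S2.
DoU = (2C + 2 + N − H − X) / 2 = (2·7 + 2 + 0 − 16 − 0) / 2 = 0.

0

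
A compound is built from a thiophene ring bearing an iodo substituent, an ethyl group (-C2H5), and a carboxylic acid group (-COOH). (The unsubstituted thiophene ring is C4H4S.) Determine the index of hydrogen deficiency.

Atom tally by fragment:
  thiophene ring core → C:4 H:4 S:1
  (− 3 ring H displaced by substituents)
  + I → I:1
  + C2H5 → C:2 H:5
  + COOH → C:1 H:1 O:2
Element totals:
  C: 7
  H: 7
  I: 1
  O: 2
  S: 1
Molecular formula: C7H7IO2S.
DoU = (2C + 2 + N − H − X) / 2 = (2·7 + 2 + 0 − 7 − 1) / 2 = 4.

4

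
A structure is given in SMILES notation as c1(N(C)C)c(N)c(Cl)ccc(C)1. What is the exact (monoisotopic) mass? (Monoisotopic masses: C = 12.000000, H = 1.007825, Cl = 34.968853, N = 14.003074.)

Atom tally by fragment:
  benzene ring core → C:6 H:6
  (− 4 ring H displaced by substituents)
  + N(CH3)2 → N:1 C:2 H:6
  + NH2 → N:1 H:2
  + Cl → Cl:1
  + CH3 → C:1 H:3
Element totals:
  C: 9
  H: 13
  Cl: 1
  N: 2
Molecular formula: C9H13ClN2.
  M = 9(12.0) + 13(1.007825) + 34.968853 + 2(14.003074)
    = 108.000000 + 13.101725 + 34.968853 + 28.006148 = 184.076726

184.0767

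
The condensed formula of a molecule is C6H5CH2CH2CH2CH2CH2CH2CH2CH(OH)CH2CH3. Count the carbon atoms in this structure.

16

Atom tally by fragment:
  C6H5CH2 → C:7 H:7
  CH2 → C:1 H:2
  CH2 → C:1 H:2
  CH2 → C:1 H:2
  CH2 → C:1 H:2
  CH2 → C:1 H:2
  CH2 → C:1 H:2
  CH(OH) → C:1 H:2 O:1
  CH2 → C:1 H:2
  CH3 → C:1 H:3
Element totals:
  C: 16
  H: 26
  O: 1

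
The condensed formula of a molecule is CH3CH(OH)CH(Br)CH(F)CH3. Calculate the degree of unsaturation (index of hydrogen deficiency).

Atom tally by fragment:
  CH3 → C:1 H:3
  CH(OH) → C:1 H:2 O:1
  CH(Br) → C:1 H:1 Br:1
  CH(F) → C:1 H:1 F:1
  CH3 → C:1 H:3
Element totals:
  C: 5
  H: 10
  Br: 1
  F: 1
  O: 1
Molecular formula: C5H10BrFO.
DoU = (2C + 2 + N − H − X) / 2 = (2·5 + 2 + 0 − 10 − 2) / 2 = 0.

0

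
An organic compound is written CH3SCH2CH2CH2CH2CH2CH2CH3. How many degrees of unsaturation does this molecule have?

Atom tally by fragment:
  CH3SCH2 → C:2 H:5 S:1
  CH2 → C:1 H:2
  CH2 → C:1 H:2
  CH2 → C:1 H:2
  CH2 → C:1 H:2
  CH2 → C:1 H:2
  CH3 → C:1 H:3
Element totals:
  C: 8
  H: 18
  S: 1
Molecular formula: C8H18S.
DoU = (2C + 2 + N − H − X) / 2 = (2·8 + 2 + 0 − 18 − 0) / 2 = 0.

0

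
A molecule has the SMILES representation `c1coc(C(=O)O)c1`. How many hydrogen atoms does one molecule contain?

4

Atom tally by fragment:
  furan ring core → C:4 H:4 O:1
  (− 1 ring H displaced by substituents)
  + COOH → C:1 H:1 O:2
Element totals:
  C: 5
  H: 4
  O: 3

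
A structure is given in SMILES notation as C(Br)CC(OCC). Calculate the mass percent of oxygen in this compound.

9.58%

Atom tally by fragment:
  BrCH2 → C:1 H:2 Br:1
  CH2 → C:1 H:2
  CH2OC2H5 → C:3 H:7 O:1
Element totals:
  C: 5
  H: 11
  Br: 1
  O: 1
Molecular formula: C5H11BrO.
Molar mass = 167.046 g/mol.
Mass from O: 1 × 15.999 = 15.999 g/mol.
%O = 15.999 / 167.046 × 100 = 9.58%.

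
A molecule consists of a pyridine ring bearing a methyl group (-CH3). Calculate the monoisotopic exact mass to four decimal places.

Atom tally by fragment:
  pyridine ring core → C:5 H:5 N:1
  (− 1 ring H displaced by substituents)
  + CH3 → C:1 H:3
Element totals:
  C: 6
  H: 7
  N: 1
Molecular formula: C6H7N.
  M = 6(12.0) + 7(1.007825) + 14.003074
    = 72.000000 + 7.054775 + 14.003074 = 93.057849

93.0578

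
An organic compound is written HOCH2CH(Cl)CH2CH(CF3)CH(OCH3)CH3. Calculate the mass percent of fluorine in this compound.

24.29%

Atom tally by fragment:
  HOCH2 → C:1 H:3 O:1
  CH(Cl) → C:1 H:1 Cl:1
  CH2 → C:1 H:2
  CH(CF3) → C:2 H:1 F:3
  CH(OCH3) → C:2 H:4 O:1
  CH3 → C:1 H:3
Element totals:
  C: 8
  H: 14
  Cl: 1
  F: 3
  O: 2
Molecular formula: C8H14ClF3O2.
Molar mass = 234.642 g/mol.
Mass from F: 3 × 18.998 = 56.994 g/mol.
%F = 56.994 / 234.642 × 100 = 24.29%.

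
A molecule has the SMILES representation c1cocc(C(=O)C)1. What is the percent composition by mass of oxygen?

Atom tally by fragment:
  furan ring core → C:4 H:4 O:1
  (− 1 ring H displaced by substituents)
  + COCH3 → C:2 H:3 O:1
Element totals:
  C: 6
  H: 6
  O: 2
Molecular formula: C6H6O2.
Molar mass = 110.112 g/mol.
Mass from O: 2 × 15.999 = 31.998 g/mol.
%O = 31.998 / 110.112 × 100 = 29.06%.

29.06%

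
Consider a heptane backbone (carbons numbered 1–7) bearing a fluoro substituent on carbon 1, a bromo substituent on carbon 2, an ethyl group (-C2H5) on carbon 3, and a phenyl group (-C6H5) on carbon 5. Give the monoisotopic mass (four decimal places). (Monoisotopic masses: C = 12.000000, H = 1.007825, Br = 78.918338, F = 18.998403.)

300.0889

Atom tally by fragment:
  FCH2 → C:1 H:2 F:1
  CH(Br) → C:1 H:1 Br:1
  CH(C2H5) → C:3 H:6
  CH2 → C:1 H:2
  CH(C6H5) → C:7 H:6
  CH2 → C:1 H:2
  CH3 → C:1 H:3
Element totals:
  C: 15
  H: 22
  Br: 1
  F: 1
Molecular formula: C15H22BrF.
  M = 15(12.0) + 22(1.007825) + 78.918338 + 18.998403
    = 180.000000 + 22.172150 + 78.918338 + 18.998403 = 300.088891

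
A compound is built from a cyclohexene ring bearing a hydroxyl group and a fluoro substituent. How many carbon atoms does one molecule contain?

6

Atom tally by fragment:
  cyclohexene ring core → C:6 H:10
  (− 2 ring H displaced by substituents)
  + OH → O:1 H:1
  + F → F:1
Element totals:
  C: 6
  H: 9
  F: 1
  O: 1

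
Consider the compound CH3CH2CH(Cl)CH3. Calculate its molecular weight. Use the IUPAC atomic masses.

Element totals:
  C: 4
  H: 9
  Cl: 1
Molecular formula: C4H9Cl.
  M = 4(12.011) + 9(1.008) + 35.45
    = 48.044 + 9.072 + 35.450 = 92.566

92.57 g/mol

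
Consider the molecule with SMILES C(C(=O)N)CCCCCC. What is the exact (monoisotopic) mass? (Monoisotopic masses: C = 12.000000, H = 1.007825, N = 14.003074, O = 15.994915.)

Atom tally by fragment:
  H2NOCCH2 → C:2 H:4 O:1 N:1
  CH2 → C:1 H:2
  CH2 → C:1 H:2
  CH2 → C:1 H:2
  CH2 → C:1 H:2
  CH2 → C:1 H:2
  CH3 → C:1 H:3
Element totals:
  C: 8
  H: 17
  N: 1
  O: 1
Molecular formula: C8H17NO.
  M = 8(12.0) + 17(1.007825) + 14.003074 + 15.994915
    = 96.000000 + 17.133025 + 14.003074 + 15.994915 = 143.131014

143.1310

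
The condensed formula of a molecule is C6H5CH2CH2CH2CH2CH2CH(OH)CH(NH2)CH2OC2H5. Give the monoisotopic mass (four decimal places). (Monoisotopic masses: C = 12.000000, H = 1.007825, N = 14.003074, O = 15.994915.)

Atom tally by fragment:
  C6H5CH2 → C:7 H:7
  CH2 → C:1 H:2
  CH2 → C:1 H:2
  CH2 → C:1 H:2
  CH2 → C:1 H:2
  CH(OH) → C:1 H:2 O:1
  CH(NH2) → C:1 H:3 N:1
  CH2OC2H5 → C:3 H:7 O:1
Element totals:
  C: 16
  H: 27
  N: 1
  O: 2
Molecular formula: C16H27NO2.
  M = 16(12.0) + 27(1.007825) + 14.003074 + 2(15.994915)
    = 192.000000 + 27.211275 + 14.003074 + 31.989830 = 265.204179

265.2042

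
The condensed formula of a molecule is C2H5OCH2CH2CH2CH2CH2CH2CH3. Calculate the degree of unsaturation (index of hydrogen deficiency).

0

Atom tally by fragment:
  C2H5OCH2 → C:3 H:7 O:1
  CH2 → C:1 H:2
  CH2 → C:1 H:2
  CH2 → C:1 H:2
  CH2 → C:1 H:2
  CH2 → C:1 H:2
  CH3 → C:1 H:3
Element totals:
  C: 9
  H: 20
  O: 1
Molecular formula: C9H20O.
DoU = (2C + 2 + N − H − X) / 2 = (2·9 + 2 + 0 − 20 − 0) / 2 = 0.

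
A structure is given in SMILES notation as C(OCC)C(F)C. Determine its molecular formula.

C5H11FO

Atom tally by fragment:
  C2H5OCH2 → C:3 H:7 O:1
  CH(F) → C:1 H:1 F:1
  CH3 → C:1 H:3
Element totals:
  C: 5
  H: 11
  F: 1
  O: 1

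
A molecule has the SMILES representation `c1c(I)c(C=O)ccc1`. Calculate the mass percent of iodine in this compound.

54.70%

Atom tally by fragment:
  benzene ring core → C:6 H:6
  (− 2 ring H displaced by substituents)
  + I → I:1
  + CHO → C:1 H:1 O:1
Element totals:
  C: 7
  H: 5
  I: 1
  O: 1
Molecular formula: C7H5IO.
Molar mass = 232.020 g/mol.
Mass from I: 1 × 126.904 = 126.904 g/mol.
%I = 126.904 / 232.020 × 100 = 54.70%.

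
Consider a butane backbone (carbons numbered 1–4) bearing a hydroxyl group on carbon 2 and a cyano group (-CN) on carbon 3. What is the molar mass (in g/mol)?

Atom tally by fragment:
  CH3 → C:1 H:3
  CH(OH) → C:1 H:2 O:1
  CH(CN) → C:2 H:1 N:1
  CH3 → C:1 H:3
Element totals:
  C: 5
  H: 9
  N: 1
  O: 1
Molecular formula: C5H9NO.
  M = 5(12.011) + 9(1.008) + 14.007 + 15.999
    = 60.055 + 9.072 + 14.007 + 15.999 = 99.133

99.13 g/mol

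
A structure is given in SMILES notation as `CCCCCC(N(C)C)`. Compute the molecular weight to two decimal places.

Atom tally by fragment:
  CH3 → C:1 H:3
  CH2 → C:1 H:2
  CH2 → C:1 H:2
  CH2 → C:1 H:2
  CH2 → C:1 H:2
  CH2N(CH3)2 → C:3 H:8 N:1
Element totals:
  C: 8
  H: 19
  N: 1
Molecular formula: C8H19N.
  M = 8(12.011) + 19(1.008) + 14.007
    = 96.088 + 19.152 + 14.007 = 129.247

129.25 g/mol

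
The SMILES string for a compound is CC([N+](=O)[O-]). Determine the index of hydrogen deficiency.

Atom tally by fragment:
  CH3 → C:1 H:3
  CH2NO2 → C:1 H:2 N:1 O:2
Element totals:
  C: 2
  H: 5
  N: 1
  O: 2
Molecular formula: C2H5NO2.
DoU = (2C + 2 + N − H − X) / 2 = (2·2 + 2 + 1 − 5 − 0) / 2 = 1.

1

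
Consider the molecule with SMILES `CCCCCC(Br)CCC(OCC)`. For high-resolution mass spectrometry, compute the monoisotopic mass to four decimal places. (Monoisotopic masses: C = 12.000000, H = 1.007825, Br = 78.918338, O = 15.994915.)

Atom tally by fragment:
  CH3 → C:1 H:3
  CH2 → C:1 H:2
  CH2 → C:1 H:2
  CH2 → C:1 H:2
  CH2 → C:1 H:2
  CH(Br) → C:1 H:1 Br:1
  CH2 → C:1 H:2
  CH2 → C:1 H:2
  CH2OC2H5 → C:3 H:7 O:1
Element totals:
  C: 11
  H: 23
  Br: 1
  O: 1
Molecular formula: C11H23BrO.
  M = 11(12.0) + 23(1.007825) + 78.918338 + 15.994915
    = 132.000000 + 23.179975 + 78.918338 + 15.994915 = 250.093228

250.0932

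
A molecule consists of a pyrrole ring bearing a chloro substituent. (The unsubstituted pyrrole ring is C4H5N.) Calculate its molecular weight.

101.53 g/mol

Atom tally by fragment:
  pyrrole ring core → C:4 H:5 N:1
  (− 1 ring H displaced by substituents)
  + Cl → Cl:1
Element totals:
  C: 4
  H: 4
  Cl: 1
  N: 1
Molecular formula: C4H4ClN.
  M = 4(12.011) + 4(1.008) + 35.45 + 14.007
    = 48.044 + 4.032 + 35.450 + 14.007 = 101.533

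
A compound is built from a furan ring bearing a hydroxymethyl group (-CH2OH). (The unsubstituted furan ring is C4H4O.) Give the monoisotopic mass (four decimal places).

Atom tally by fragment:
  furan ring core → C:4 H:4 O:1
  (− 1 ring H displaced by substituents)
  + CH2OH → C:1 H:3 O:1
Element totals:
  C: 5
  H: 6
  O: 2
Molecular formula: C5H6O2.
  M = 5(12.0) + 6(1.007825) + 2(15.994915)
    = 60.000000 + 6.046950 + 31.989830 = 98.036780

98.0368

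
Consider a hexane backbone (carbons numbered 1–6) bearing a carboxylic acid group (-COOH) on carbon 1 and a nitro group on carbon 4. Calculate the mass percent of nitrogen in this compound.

Atom tally by fragment:
  HOOCCH2 → C:2 H:3 O:2
  CH2 → C:1 H:2
  CH2 → C:1 H:2
  CH(NO2) → C:1 H:1 N:1 O:2
  CH2 → C:1 H:2
  CH3 → C:1 H:3
Element totals:
  C: 7
  H: 13
  N: 1
  O: 4
Molecular formula: C7H13NO4.
Molar mass = 175.184 g/mol.
Mass from N: 1 × 14.007 = 14.007 g/mol.
%N = 14.007 / 175.184 × 100 = 8.00%.

8.00%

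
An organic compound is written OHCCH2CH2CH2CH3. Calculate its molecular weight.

86.13 g/mol

Atom tally by fragment:
  OHCCH2 → C:2 H:3 O:1
  CH2 → C:1 H:2
  CH2 → C:1 H:2
  CH3 → C:1 H:3
Element totals:
  C: 5
  H: 10
  O: 1
Molecular formula: C5H10O.
  M = 5(12.011) + 10(1.008) + 15.999
    = 60.055 + 10.080 + 15.999 = 86.134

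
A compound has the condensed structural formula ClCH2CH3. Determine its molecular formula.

Atom tally by fragment:
  ClCH2 → C:1 H:2 Cl:1
  CH3 → C:1 H:3
Element totals:
  C: 2
  H: 5
  Cl: 1

C2H5Cl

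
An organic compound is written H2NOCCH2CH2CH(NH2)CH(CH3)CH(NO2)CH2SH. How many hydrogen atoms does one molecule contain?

Element totals:
  C: 8
  H: 17
  N: 3
  O: 3
  S: 1

17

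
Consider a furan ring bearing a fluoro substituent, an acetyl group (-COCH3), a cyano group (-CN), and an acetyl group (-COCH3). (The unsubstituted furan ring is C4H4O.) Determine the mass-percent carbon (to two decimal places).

Atom tally by fragment:
  furan ring core → C:4 H:4 O:1
  (− 4 ring H displaced by substituents)
  + F → F:1
  + COCH3 → C:2 H:3 O:1
  + CN → C:1 N:1
  + COCH3 → C:2 H:3 O:1
Element totals:
  C: 9
  H: 6
  F: 1
  N: 1
  O: 3
Molecular formula: C9H6FNO3.
Molar mass = 195.149 g/mol.
Mass from C: 9 × 12.011 = 108.099 g/mol.
%C = 108.099 / 195.149 × 100 = 55.39%.

55.39%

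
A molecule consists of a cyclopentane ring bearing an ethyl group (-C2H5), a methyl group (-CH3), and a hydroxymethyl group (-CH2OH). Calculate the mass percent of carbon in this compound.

76.00%

Atom tally by fragment:
  cyclopentane ring core → C:5 H:10
  (− 3 ring H displaced by substituents)
  + C2H5 → C:2 H:5
  + CH3 → C:1 H:3
  + CH2OH → C:1 H:3 O:1
Element totals:
  C: 9
  H: 18
  O: 1
Molecular formula: C9H18O.
Molar mass = 142.242 g/mol.
Mass from C: 9 × 12.011 = 108.099 g/mol.
%C = 108.099 / 142.242 × 100 = 76.00%.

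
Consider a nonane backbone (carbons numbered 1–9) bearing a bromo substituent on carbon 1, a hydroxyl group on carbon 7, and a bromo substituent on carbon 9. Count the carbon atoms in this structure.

9

Atom tally by fragment:
  BrCH2 → C:1 H:2 Br:1
  CH2 → C:1 H:2
  CH2 → C:1 H:2
  CH2 → C:1 H:2
  CH2 → C:1 H:2
  CH2 → C:1 H:2
  CH(OH) → C:1 H:2 O:1
  CH2 → C:1 H:2
  CH2Br → C:1 H:2 Br:1
Element totals:
  C: 9
  H: 18
  Br: 2
  O: 1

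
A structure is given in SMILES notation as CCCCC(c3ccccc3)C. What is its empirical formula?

Atom tally by fragment:
  CH3 → C:1 H:3
  CH2 → C:1 H:2
  CH2 → C:1 H:2
  CH2 → C:1 H:2
  CH(C6H5) → C:7 H:6
  CH3 → C:1 H:3
Element totals:
  C: 12
  H: 18
Molecular formula: C12H18.
gcd of subscripts = 6; dividing each by 6:
  C: 12/6 = 2
  H: 18/6 = 3

C2H3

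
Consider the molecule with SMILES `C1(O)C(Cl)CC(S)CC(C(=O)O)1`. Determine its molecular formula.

Atom tally by fragment:
  cyclohexane ring core → C:6 H:12
  (− 4 ring H displaced by substituents)
  + OH → O:1 H:1
  + Cl → Cl:1
  + SH → S:1 H:1
  + COOH → C:1 H:1 O:2
Element totals:
  C: 7
  H: 11
  Cl: 1
  O: 3
  S: 1

C7H11ClO3S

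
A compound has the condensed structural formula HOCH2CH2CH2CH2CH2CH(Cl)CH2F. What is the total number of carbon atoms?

7

Element totals:
  C: 7
  H: 14
  Cl: 1
  F: 1
  O: 1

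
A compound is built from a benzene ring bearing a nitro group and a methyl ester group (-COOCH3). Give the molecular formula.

C8H7NO4

Atom tally by fragment:
  benzene ring core → C:6 H:6
  (− 2 ring H displaced by substituents)
  + NO2 → N:1 O:2
  + COOCH3 → C:2 H:3 O:2
Element totals:
  C: 8
  H: 7
  N: 1
  O: 4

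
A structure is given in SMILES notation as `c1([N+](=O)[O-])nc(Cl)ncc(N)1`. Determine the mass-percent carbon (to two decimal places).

Atom tally by fragment:
  pyrimidine ring core → C:4 H:4 N:2
  (− 3 ring H displaced by substituents)
  + NO2 → N:1 O:2
  + Cl → Cl:1
  + NH2 → N:1 H:2
Element totals:
  C: 4
  H: 3
  Cl: 1
  N: 4
  O: 2
Molecular formula: C4H3ClN4O2.
Molar mass = 174.544 g/mol.
Mass from C: 4 × 12.011 = 48.044 g/mol.
%C = 48.044 / 174.544 × 100 = 27.53%.

27.53%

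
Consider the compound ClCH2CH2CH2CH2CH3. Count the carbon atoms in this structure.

5

Element totals:
  C: 5
  H: 11
  Cl: 1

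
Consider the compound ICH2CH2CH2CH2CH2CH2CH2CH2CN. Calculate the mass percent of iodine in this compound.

Atom tally by fragment:
  ICH2 → C:1 H:2 I:1
  CH2 → C:1 H:2
  CH2 → C:1 H:2
  CH2 → C:1 H:2
  CH2 → C:1 H:2
  CH2 → C:1 H:2
  CH2 → C:1 H:2
  CH2CN → C:2 H:2 N:1
Element totals:
  C: 9
  H: 16
  I: 1
  N: 1
Molecular formula: C9H16IN.
Molar mass = 265.138 g/mol.
Mass from I: 1 × 126.904 = 126.904 g/mol.
%I = 126.904 / 265.138 × 100 = 47.86%.

47.86%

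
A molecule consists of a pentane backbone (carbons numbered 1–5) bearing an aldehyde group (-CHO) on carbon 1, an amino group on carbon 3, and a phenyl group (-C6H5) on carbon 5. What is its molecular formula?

C12H17NO

Atom tally by fragment:
  OHCCH2 → C:2 H:3 O:1
  CH2 → C:1 H:2
  CH(NH2) → C:1 H:3 N:1
  CH2 → C:1 H:2
  CH2C6H5 → C:7 H:7
Element totals:
  C: 12
  H: 17
  N: 1
  O: 1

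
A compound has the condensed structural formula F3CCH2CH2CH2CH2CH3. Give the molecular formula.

Element totals:
  C: 6
  H: 11
  F: 3

C6H11F3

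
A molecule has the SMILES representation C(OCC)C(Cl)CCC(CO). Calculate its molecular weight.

Atom tally by fragment:
  C2H5OCH2 → C:3 H:7 O:1
  CH(Cl) → C:1 H:1 Cl:1
  CH2 → C:1 H:2
  CH2 → C:1 H:2
  CH2CH2OH → C:2 H:5 O:1
Element totals:
  C: 8
  H: 17
  Cl: 1
  O: 2
Molecular formula: C8H17ClO2.
  M = 8(12.011) + 17(1.008) + 35.45 + 2(15.999)
    = 96.088 + 17.136 + 35.450 + 31.998 = 180.672

180.67 g/mol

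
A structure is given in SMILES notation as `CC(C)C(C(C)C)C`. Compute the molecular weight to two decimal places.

Atom tally by fragment:
  CH3 → C:1 H:3
  CH(CH3) → C:2 H:4
  CH(CH(CH3)2) → C:4 H:8
  CH3 → C:1 H:3
Element totals:
  C: 8
  H: 18
Molecular formula: C8H18.
  M = 8(12.011) + 18(1.008)
    = 96.088 + 18.144 = 114.232

114.23 g/mol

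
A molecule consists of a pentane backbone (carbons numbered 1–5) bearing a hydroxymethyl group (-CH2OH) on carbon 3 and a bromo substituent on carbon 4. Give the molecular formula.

C6H13BrO

Atom tally by fragment:
  CH3 → C:1 H:3
  CH2 → C:1 H:2
  CH(CH2OH) → C:2 H:4 O:1
  CH(Br) → C:1 H:1 Br:1
  CH3 → C:1 H:3
Element totals:
  C: 6
  H: 13
  Br: 1
  O: 1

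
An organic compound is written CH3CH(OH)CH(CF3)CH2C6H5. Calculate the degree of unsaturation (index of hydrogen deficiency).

Atom tally by fragment:
  CH3 → C:1 H:3
  CH(OH) → C:1 H:2 O:1
  CH(CF3) → C:2 H:1 F:3
  CH2C6H5 → C:7 H:7
Element totals:
  C: 11
  H: 13
  F: 3
  O: 1
Molecular formula: C11H13F3O.
DoU = (2C + 2 + N − H − X) / 2 = (2·11 + 2 + 0 − 13 − 3) / 2 = 4.

4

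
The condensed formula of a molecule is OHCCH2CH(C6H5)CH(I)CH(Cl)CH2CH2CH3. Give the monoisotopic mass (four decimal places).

364.0091

Atom tally by fragment:
  OHCCH2 → C:2 H:3 O:1
  CH(C6H5) → C:7 H:6
  CH(I) → C:1 H:1 I:1
  CH(Cl) → C:1 H:1 Cl:1
  CH2 → C:1 H:2
  CH2 → C:1 H:2
  CH3 → C:1 H:3
Element totals:
  C: 14
  H: 18
  Cl: 1
  I: 1
  O: 1
Molecular formula: C14H18ClIO.
  M = 14(12.0) + 18(1.007825) + 34.968853 + 126.904472 + 15.994915
    = 168.000000 + 18.140850 + 34.968853 + 126.904472 + 15.994915 = 364.009090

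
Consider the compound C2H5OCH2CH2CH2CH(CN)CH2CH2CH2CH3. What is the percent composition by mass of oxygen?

Element totals:
  C: 11
  H: 21
  N: 1
  O: 1
Molecular formula: C11H21NO.
Molar mass = 183.295 g/mol.
Mass from O: 1 × 15.999 = 15.999 g/mol.
%O = 15.999 / 183.295 × 100 = 8.73%.

8.73%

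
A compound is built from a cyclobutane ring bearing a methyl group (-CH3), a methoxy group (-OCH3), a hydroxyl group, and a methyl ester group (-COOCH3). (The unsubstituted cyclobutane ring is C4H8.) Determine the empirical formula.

Atom tally by fragment:
  cyclobutane ring core → C:4 H:8
  (− 4 ring H displaced by substituents)
  + CH3 → C:1 H:3
  + OCH3 → C:1 H:3 O:1
  + OH → O:1 H:1
  + COOCH3 → C:2 H:3 O:2
Element totals:
  C: 8
  H: 14
  O: 4
Molecular formula: C8H14O4.
gcd of subscripts = 2; dividing each by 2:
  C: 8/2 = 4
  H: 14/2 = 7
  O: 4/2 = 2

C4H7O2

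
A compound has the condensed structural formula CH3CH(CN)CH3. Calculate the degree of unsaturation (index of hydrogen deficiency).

2

Atom tally by fragment:
  CH3 → C:1 H:3
  CH(CN) → C:2 H:1 N:1
  CH3 → C:1 H:3
Element totals:
  C: 4
  H: 7
  N: 1
Molecular formula: C4H7N.
DoU = (2C + 2 + N − H − X) / 2 = (2·4 + 2 + 1 − 7 − 0) / 2 = 2.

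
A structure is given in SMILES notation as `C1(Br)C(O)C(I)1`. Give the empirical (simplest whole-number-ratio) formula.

C3H4BrIO

Atom tally by fragment:
  cyclopropane ring core → C:3 H:6
  (− 3 ring H displaced by substituents)
  + Br → Br:1
  + OH → O:1 H:1
  + I → I:1
Element totals:
  C: 3
  H: 4
  Br: 1
  I: 1
  O: 1
Molecular formula: C3H4BrIO.
gcd of subscripts (1, 3, 4, 1, 1) = 1, so the empirical formula equals the molecular formula.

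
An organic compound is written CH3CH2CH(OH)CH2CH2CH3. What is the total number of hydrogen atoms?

Atom tally by fragment:
  CH3 → C:1 H:3
  CH2 → C:1 H:2
  CH(OH) → C:1 H:2 O:1
  CH2 → C:1 H:2
  CH2 → C:1 H:2
  CH3 → C:1 H:3
Element totals:
  C: 6
  H: 14
  O: 1

14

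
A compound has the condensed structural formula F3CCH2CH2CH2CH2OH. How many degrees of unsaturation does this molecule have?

0

Element totals:
  C: 5
  H: 9
  F: 3
  O: 1
Molecular formula: C5H9F3O.
DoU = (2C + 2 + N − H − X) / 2 = (2·5 + 2 + 0 − 9 − 3) / 2 = 0.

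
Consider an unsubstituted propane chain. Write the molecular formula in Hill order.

C3H8

Atom tally by fragment:
  CH3 → C:1 H:3
  CH2 → C:1 H:2
  CH3 → C:1 H:3
Element totals:
  C: 3
  H: 8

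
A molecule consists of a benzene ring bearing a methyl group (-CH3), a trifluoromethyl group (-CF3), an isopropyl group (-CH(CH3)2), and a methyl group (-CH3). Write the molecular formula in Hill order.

C12H15F3

Atom tally by fragment:
  benzene ring core → C:6 H:6
  (− 4 ring H displaced by substituents)
  + CH3 → C:1 H:3
  + CF3 → C:1 F:3
  + CH(CH3)2 → C:3 H:7
  + CH3 → C:1 H:3
Element totals:
  C: 12
  H: 15
  F: 3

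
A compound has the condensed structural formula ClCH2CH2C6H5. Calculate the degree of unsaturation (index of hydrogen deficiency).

4

Atom tally by fragment:
  ClCH2 → C:1 H:2 Cl:1
  CH2C6H5 → C:7 H:7
Element totals:
  C: 8
  H: 9
  Cl: 1
Molecular formula: C8H9Cl.
DoU = (2C + 2 + N − H − X) / 2 = (2·8 + 2 + 0 − 9 − 1) / 2 = 4.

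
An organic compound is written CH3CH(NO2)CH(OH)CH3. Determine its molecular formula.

Element totals:
  C: 4
  H: 9
  N: 1
  O: 3

C4H9NO3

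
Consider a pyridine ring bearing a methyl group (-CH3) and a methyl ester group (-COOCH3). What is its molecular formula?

Atom tally by fragment:
  pyridine ring core → C:5 H:5 N:1
  (− 2 ring H displaced by substituents)
  + CH3 → C:1 H:3
  + COOCH3 → C:2 H:3 O:2
Element totals:
  C: 8
  H: 9
  N: 1
  O: 2

C8H9NO2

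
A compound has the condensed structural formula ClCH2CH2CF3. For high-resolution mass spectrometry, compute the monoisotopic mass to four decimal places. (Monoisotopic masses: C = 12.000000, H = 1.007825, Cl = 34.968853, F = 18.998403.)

Element totals:
  C: 3
  H: 4
  Cl: 1
  F: 3
Molecular formula: C3H4ClF3.
  M = 3(12.0) + 4(1.007825) + 34.968853 + 3(18.998403)
    = 36.000000 + 4.031300 + 34.968853 + 56.995209 = 131.995362

131.9954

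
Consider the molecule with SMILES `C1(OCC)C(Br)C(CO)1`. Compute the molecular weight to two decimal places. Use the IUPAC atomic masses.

195.06 g/mol

Atom tally by fragment:
  cyclopropane ring core → C:3 H:6
  (− 3 ring H displaced by substituents)
  + OC2H5 → C:2 H:5 O:1
  + Br → Br:1
  + CH2OH → C:1 H:3 O:1
Element totals:
  C: 6
  H: 11
  Br: 1
  O: 2
Molecular formula: C6H11BrO2.
  M = 6(12.011) + 11(1.008) + 79.904 + 2(15.999)
    = 72.066 + 11.088 + 79.904 + 31.998 = 195.056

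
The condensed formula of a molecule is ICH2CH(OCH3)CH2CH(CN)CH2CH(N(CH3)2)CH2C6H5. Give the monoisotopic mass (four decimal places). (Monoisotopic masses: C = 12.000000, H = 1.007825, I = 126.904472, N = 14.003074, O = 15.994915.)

400.1012

Element totals:
  C: 17
  H: 25
  I: 1
  N: 2
  O: 1
Molecular formula: C17H25IN2O.
  M = 17(12.0) + 25(1.007825) + 126.904472 + 2(14.003074) + 15.994915
    = 204.000000 + 25.195625 + 126.904472 + 28.006148 + 15.994915 = 400.101160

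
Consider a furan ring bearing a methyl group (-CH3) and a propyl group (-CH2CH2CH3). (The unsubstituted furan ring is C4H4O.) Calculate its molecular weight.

Atom tally by fragment:
  furan ring core → C:4 H:4 O:1
  (− 2 ring H displaced by substituents)
  + CH3 → C:1 H:3
  + CH2CH2CH3 → C:3 H:7
Element totals:
  C: 8
  H: 12
  O: 1
Molecular formula: C8H12O.
  M = 8(12.011) + 12(1.008) + 15.999
    = 96.088 + 12.096 + 15.999 = 124.183

124.18 g/mol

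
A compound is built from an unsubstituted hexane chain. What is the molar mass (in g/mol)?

86.18 g/mol

Atom tally by fragment:
  CH3 → C:1 H:3
  CH2 → C:1 H:2
  CH2 → C:1 H:2
  CH2 → C:1 H:2
  CH2 → C:1 H:2
  CH3 → C:1 H:3
Element totals:
  C: 6
  H: 14
Molecular formula: C6H14.
  M = 6(12.011) + 14(1.008)
    = 72.066 + 14.112 = 86.178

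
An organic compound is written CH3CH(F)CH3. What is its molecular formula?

C3H7F

Atom tally by fragment:
  CH3 → C:1 H:3
  CH(F) → C:1 H:1 F:1
  CH3 → C:1 H:3
Element totals:
  C: 3
  H: 7
  F: 1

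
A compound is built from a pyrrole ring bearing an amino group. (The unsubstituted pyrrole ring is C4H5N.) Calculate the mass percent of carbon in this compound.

Atom tally by fragment:
  pyrrole ring core → C:4 H:5 N:1
  (− 1 ring H displaced by substituents)
  + NH2 → N:1 H:2
Element totals:
  C: 4
  H: 6
  N: 2
Molecular formula: C4H6N2.
Molar mass = 82.106 g/mol.
Mass from C: 4 × 12.011 = 48.044 g/mol.
%C = 48.044 / 82.106 × 100 = 58.51%.

58.51%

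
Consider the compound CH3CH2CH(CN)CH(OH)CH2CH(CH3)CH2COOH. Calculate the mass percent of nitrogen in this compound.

7.03%

Atom tally by fragment:
  CH3 → C:1 H:3
  CH2 → C:1 H:2
  CH(CN) → C:2 H:1 N:1
  CH(OH) → C:1 H:2 O:1
  CH2 → C:1 H:2
  CH(CH3) → C:2 H:4
  CH2COOH → C:2 H:3 O:2
Element totals:
  C: 10
  H: 17
  N: 1
  O: 3
Molecular formula: C10H17NO3.
Molar mass = 199.250 g/mol.
Mass from N: 1 × 14.007 = 14.007 g/mol.
%N = 14.007 / 199.250 × 100 = 7.03%.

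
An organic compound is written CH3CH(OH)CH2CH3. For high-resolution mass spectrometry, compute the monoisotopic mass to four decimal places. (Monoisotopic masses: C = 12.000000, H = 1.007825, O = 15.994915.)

Element totals:
  C: 4
  H: 10
  O: 1
Molecular formula: C4H10O.
  M = 4(12.0) + 10(1.007825) + 15.994915
    = 48.000000 + 10.078250 + 15.994915 = 74.073165

74.0732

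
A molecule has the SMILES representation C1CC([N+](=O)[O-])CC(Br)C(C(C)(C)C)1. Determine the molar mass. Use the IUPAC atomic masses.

Atom tally by fragment:
  cyclohexane ring core → C:6 H:12
  (− 3 ring H displaced by substituents)
  + NO2 → N:1 O:2
  + Br → Br:1
  + C(CH3)3 → C:4 H:9
Element totals:
  C: 10
  H: 18
  Br: 1
  N: 1
  O: 2
Molecular formula: C10H18BrNO2.
  M = 10(12.011) + 18(1.008) + 79.904 + 14.007 + 2(15.999)
    = 120.110 + 18.144 + 79.904 + 14.007 + 31.998 = 264.163

264.16 g/mol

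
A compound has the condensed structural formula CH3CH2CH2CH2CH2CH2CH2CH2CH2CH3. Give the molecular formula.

Element totals:
  C: 10
  H: 22

C10H22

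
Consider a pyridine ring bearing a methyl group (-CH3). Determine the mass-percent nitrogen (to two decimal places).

Atom tally by fragment:
  pyridine ring core → C:5 H:5 N:1
  (− 1 ring H displaced by substituents)
  + CH3 → C:1 H:3
Element totals:
  C: 6
  H: 7
  N: 1
Molecular formula: C6H7N.
Molar mass = 93.129 g/mol.
Mass from N: 1 × 14.007 = 14.007 g/mol.
%N = 14.007 / 93.129 × 100 = 15.04%.

15.04%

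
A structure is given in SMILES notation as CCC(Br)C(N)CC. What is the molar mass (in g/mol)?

180.09 g/mol

Atom tally by fragment:
  CH3 → C:1 H:3
  CH2 → C:1 H:2
  CH(Br) → C:1 H:1 Br:1
  CH(NH2) → C:1 H:3 N:1
  CH2 → C:1 H:2
  CH3 → C:1 H:3
Element totals:
  C: 6
  H: 14
  Br: 1
  N: 1
Molecular formula: C6H14BrN.
  M = 6(12.011) + 14(1.008) + 79.904 + 14.007
    = 72.066 + 14.112 + 79.904 + 14.007 = 180.089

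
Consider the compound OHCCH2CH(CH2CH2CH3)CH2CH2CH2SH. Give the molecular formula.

Element totals:
  C: 9
  H: 18
  O: 1
  S: 1

C9H18OS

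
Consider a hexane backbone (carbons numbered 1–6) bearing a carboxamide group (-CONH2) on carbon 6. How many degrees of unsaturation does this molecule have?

Atom tally by fragment:
  CH3 → C:1 H:3
  CH2 → C:1 H:2
  CH2 → C:1 H:2
  CH2 → C:1 H:2
  CH2 → C:1 H:2
  CH2CONH2 → C:2 H:4 O:1 N:1
Element totals:
  C: 7
  H: 15
  N: 1
  O: 1
Molecular formula: C7H15NO.
DoU = (2C + 2 + N − H − X) / 2 = (2·7 + 2 + 1 − 15 − 0) / 2 = 1.

1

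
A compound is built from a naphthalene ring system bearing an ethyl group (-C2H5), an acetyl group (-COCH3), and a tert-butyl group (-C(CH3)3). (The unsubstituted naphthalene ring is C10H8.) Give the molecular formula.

C18H22O

Atom tally by fragment:
  naphthalene ring system core → C:10 H:8
  (− 3 ring H displaced by substituents)
  + C2H5 → C:2 H:5
  + COCH3 → C:2 H:3 O:1
  + C(CH3)3 → C:4 H:9
Element totals:
  C: 18
  H: 22
  O: 1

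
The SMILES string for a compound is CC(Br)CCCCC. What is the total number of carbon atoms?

Atom tally by fragment:
  CH3 → C:1 H:3
  CH(Br) → C:1 H:1 Br:1
  CH2 → C:1 H:2
  CH2 → C:1 H:2
  CH2 → C:1 H:2
  CH2 → C:1 H:2
  CH3 → C:1 H:3
Element totals:
  C: 7
  H: 15
  Br: 1

7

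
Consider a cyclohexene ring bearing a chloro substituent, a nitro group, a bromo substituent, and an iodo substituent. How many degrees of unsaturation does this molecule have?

Atom tally by fragment:
  cyclohexene ring core → C:6 H:10
  (− 4 ring H displaced by substituents)
  + Cl → Cl:1
  + NO2 → N:1 O:2
  + Br → Br:1
  + I → I:1
Element totals:
  C: 6
  H: 6
  Br: 1
  Cl: 1
  I: 1
  N: 1
  O: 2
Molecular formula: C6H6BrClINO2.
DoU = (2C + 2 + N − H − X) / 2 = (2·6 + 2 + 1 − 6 − 3) / 2 = 3.

3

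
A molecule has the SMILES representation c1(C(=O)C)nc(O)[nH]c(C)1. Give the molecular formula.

Atom tally by fragment:
  imidazole ring core → C:3 H:4 N:2
  (− 3 ring H displaced by substituents)
  + COCH3 → C:2 H:3 O:1
  + OH → O:1 H:1
  + CH3 → C:1 H:3
Element totals:
  C: 6
  H: 8
  N: 2
  O: 2

C6H8N2O2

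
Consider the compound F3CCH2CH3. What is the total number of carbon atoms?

3

Atom tally by fragment:
  F3CCH2 → C:2 H:2 F:3
  CH3 → C:1 H:3
Element totals:
  C: 3
  H: 5
  F: 3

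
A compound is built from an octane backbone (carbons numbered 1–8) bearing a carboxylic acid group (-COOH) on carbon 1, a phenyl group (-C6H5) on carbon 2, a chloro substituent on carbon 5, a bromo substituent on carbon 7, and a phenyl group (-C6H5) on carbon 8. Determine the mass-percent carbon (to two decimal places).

Atom tally by fragment:
  HOOCCH2 → C:2 H:3 O:2
  CH(C6H5) → C:7 H:6
  CH2 → C:1 H:2
  CH2 → C:1 H:2
  CH(Cl) → C:1 H:1 Cl:1
  CH2 → C:1 H:2
  CH(Br) → C:1 H:1 Br:1
  CH2C6H5 → C:7 H:7
Element totals:
  C: 21
  H: 24
  Br: 1
  Cl: 1
  O: 2
Molecular formula: C21H24BrClO2.
Molar mass = 423.775 g/mol.
Mass from C: 21 × 12.011 = 252.231 g/mol.
%C = 252.231 / 423.775 × 100 = 59.52%.

59.52%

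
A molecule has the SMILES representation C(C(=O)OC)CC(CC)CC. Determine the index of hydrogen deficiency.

1

Atom tally by fragment:
  CH3OOCCH2 → C:3 H:5 O:2
  CH2 → C:1 H:2
  CH(C2H5) → C:3 H:6
  CH2 → C:1 H:2
  CH3 → C:1 H:3
Element totals:
  C: 9
  H: 18
  O: 2
Molecular formula: C9H18O2.
DoU = (2C + 2 + N − H − X) / 2 = (2·9 + 2 + 0 − 18 − 0) / 2 = 1.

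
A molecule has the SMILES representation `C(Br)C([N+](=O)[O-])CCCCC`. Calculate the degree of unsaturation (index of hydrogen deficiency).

Atom tally by fragment:
  BrCH2 → C:1 H:2 Br:1
  CH(NO2) → C:1 H:1 N:1 O:2
  CH2 → C:1 H:2
  CH2 → C:1 H:2
  CH2 → C:1 H:2
  CH2 → C:1 H:2
  CH3 → C:1 H:3
Element totals:
  C: 7
  H: 14
  Br: 1
  N: 1
  O: 2
Molecular formula: C7H14BrNO2.
DoU = (2C + 2 + N − H − X) / 2 = (2·7 + 2 + 1 − 14 − 1) / 2 = 1.

1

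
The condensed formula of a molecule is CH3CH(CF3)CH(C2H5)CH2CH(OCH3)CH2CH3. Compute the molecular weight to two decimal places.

Element totals:
  C: 11
  H: 21
  F: 3
  O: 1
Molecular formula: C11H21F3O.
  M = 11(12.011) + 21(1.008) + 3(18.998) + 15.999
    = 132.121 + 21.168 + 56.994 + 15.999 = 226.282

226.28 g/mol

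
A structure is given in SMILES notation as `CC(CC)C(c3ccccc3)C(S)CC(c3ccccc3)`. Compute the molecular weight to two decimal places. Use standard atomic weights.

298.49 g/mol

Atom tally by fragment:
  CH3 → C:1 H:3
  CH(C2H5) → C:3 H:6
  CH(C6H5) → C:7 H:6
  CH(SH) → C:1 H:2 S:1
  CH2 → C:1 H:2
  CH2C6H5 → C:7 H:7
Element totals:
  C: 20
  H: 26
  S: 1
Molecular formula: C20H26S.
  M = 20(12.011) + 26(1.008) + 32.06
    = 240.220 + 26.208 + 32.060 = 298.488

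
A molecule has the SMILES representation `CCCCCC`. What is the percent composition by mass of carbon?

Atom tally by fragment:
  CH3 → C:1 H:3
  CH2 → C:1 H:2
  CH2 → C:1 H:2
  CH2 → C:1 H:2
  CH2 → C:1 H:2
  CH3 → C:1 H:3
Element totals:
  C: 6
  H: 14
Molecular formula: C6H14.
Molar mass = 86.178 g/mol.
Mass from C: 6 × 12.011 = 72.066 g/mol.
%C = 72.066 / 86.178 × 100 = 83.62%.

83.62%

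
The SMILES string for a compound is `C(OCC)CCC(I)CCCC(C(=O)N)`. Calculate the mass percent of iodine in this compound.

Atom tally by fragment:
  C2H5OCH2 → C:3 H:7 O:1
  CH2 → C:1 H:2
  CH2 → C:1 H:2
  CH(I) → C:1 H:1 I:1
  CH2 → C:1 H:2
  CH2 → C:1 H:2
  CH2 → C:1 H:2
  CH2CONH2 → C:2 H:4 O:1 N:1
Element totals:
  C: 11
  H: 22
  I: 1
  N: 1
  O: 2
Molecular formula: C11H22INO2.
Molar mass = 327.206 g/mol.
Mass from I: 1 × 126.904 = 126.904 g/mol.
%I = 126.904 / 327.206 × 100 = 38.78%.

38.78%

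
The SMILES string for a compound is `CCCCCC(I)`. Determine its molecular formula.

Atom tally by fragment:
  CH3 → C:1 H:3
  CH2 → C:1 H:2
  CH2 → C:1 H:2
  CH2 → C:1 H:2
  CH2 → C:1 H:2
  CH2I → C:1 H:2 I:1
Element totals:
  C: 6
  H: 13
  I: 1

C6H13I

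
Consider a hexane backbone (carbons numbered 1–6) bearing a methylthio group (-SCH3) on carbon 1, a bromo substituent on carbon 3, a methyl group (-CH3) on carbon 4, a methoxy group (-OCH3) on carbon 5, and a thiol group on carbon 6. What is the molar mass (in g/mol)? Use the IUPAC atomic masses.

287.27 g/mol

Atom tally by fragment:
  CH3SCH2 → C:2 H:5 S:1
  CH2 → C:1 H:2
  CH(Br) → C:1 H:1 Br:1
  CH(CH3) → C:2 H:4
  CH(OCH3) → C:2 H:4 O:1
  CH2SH → C:1 H:3 S:1
Element totals:
  C: 9
  H: 19
  Br: 1
  O: 1
  S: 2
Molecular formula: C9H19BrOS2.
  M = 9(12.011) + 19(1.008) + 79.904 + 15.999 + 2(32.06)
    = 108.099 + 19.152 + 79.904 + 15.999 + 64.120 = 287.274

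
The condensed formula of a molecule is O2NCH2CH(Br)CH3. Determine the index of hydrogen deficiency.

Atom tally by fragment:
  O2NCH2 → C:1 H:2 N:1 O:2
  CH(Br) → C:1 H:1 Br:1
  CH3 → C:1 H:3
Element totals:
  C: 3
  H: 6
  Br: 1
  N: 1
  O: 2
Molecular formula: C3H6BrNO2.
DoU = (2C + 2 + N − H − X) / 2 = (2·3 + 2 + 1 − 6 − 1) / 2 = 1.

1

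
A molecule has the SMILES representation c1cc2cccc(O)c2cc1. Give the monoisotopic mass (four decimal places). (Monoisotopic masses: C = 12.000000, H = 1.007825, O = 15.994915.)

Atom tally by fragment:
  naphthalene ring system core → C:10 H:8
  (− 1 ring H displaced by substituents)
  + OH → O:1 H:1
Element totals:
  C: 10
  H: 8
  O: 1
Molecular formula: C10H8O.
  M = 10(12.0) + 8(1.007825) + 15.994915
    = 120.000000 + 8.062600 + 15.994915 = 144.057515

144.0575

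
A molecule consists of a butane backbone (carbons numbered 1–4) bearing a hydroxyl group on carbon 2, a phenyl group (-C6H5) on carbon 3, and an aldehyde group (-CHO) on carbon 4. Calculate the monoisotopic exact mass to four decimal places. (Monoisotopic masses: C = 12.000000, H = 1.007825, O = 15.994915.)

178.0994

Atom tally by fragment:
  CH3 → C:1 H:3
  CH(OH) → C:1 H:2 O:1
  CH(C6H5) → C:7 H:6
  CH2CHO → C:2 H:3 O:1
Element totals:
  C: 11
  H: 14
  O: 2
Molecular formula: C11H14O2.
  M = 11(12.0) + 14(1.007825) + 2(15.994915)
    = 132.000000 + 14.109550 + 31.989830 = 178.099380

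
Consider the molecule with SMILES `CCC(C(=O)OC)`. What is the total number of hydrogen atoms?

Atom tally by fragment:
  CH3 → C:1 H:3
  CH2 → C:1 H:2
  CH2COOCH3 → C:3 H:5 O:2
Element totals:
  C: 5
  H: 10
  O: 2

10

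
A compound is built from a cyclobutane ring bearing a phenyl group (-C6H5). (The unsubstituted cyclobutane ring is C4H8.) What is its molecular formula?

C10H12

Atom tally by fragment:
  cyclobutane ring core → C:4 H:8
  (− 1 ring H displaced by substituents)
  + C6H5 → C:6 H:5
Element totals:
  C: 10
  H: 12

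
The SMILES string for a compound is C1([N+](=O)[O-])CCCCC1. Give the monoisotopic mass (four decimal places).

Atom tally by fragment:
  cyclohexane ring core → C:6 H:12
  (− 1 ring H displaced by substituents)
  + NO2 → N:1 O:2
Element totals:
  C: 6
  H: 11
  N: 1
  O: 2
Molecular formula: C6H11NO2.
  M = 6(12.0) + 11(1.007825) + 14.003074 + 2(15.994915)
    = 72.000000 + 11.086075 + 14.003074 + 31.989830 = 129.078979

129.0790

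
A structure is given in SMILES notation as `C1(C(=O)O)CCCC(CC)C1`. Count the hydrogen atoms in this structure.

Atom tally by fragment:
  cyclohexane ring core → C:6 H:12
  (− 2 ring H displaced by substituents)
  + COOH → C:1 H:1 O:2
  + C2H5 → C:2 H:5
Element totals:
  C: 9
  H: 16
  O: 2

16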